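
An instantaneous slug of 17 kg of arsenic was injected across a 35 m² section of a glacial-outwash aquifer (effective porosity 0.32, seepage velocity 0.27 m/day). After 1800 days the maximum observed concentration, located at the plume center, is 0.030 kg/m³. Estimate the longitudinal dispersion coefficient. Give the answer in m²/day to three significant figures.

At the plume center C_max = M/(n_e·A·√(4πDt)), so D = M²/(4πt·(n_e·A·C_max)²).
n_e·A·C_max = 0.32 × 35 × 0.030 = 0.3360 kg/m.
D = 17²/(4π × 1800 × 0.3360²) = 0.113 m²/day.

0.113 m²/day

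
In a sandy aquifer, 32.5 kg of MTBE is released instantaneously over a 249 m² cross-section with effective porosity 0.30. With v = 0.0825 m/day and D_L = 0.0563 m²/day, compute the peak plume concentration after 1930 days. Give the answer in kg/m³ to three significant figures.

The peak of an instantaneous 1D plume sits at x = vt; there the Gaussian factor is 1 and C_max = M/(n_e·A·√(4πDt)), where n_e·A is the pore area the mass is dissolved in.
√(4πDt) = √(4π × 0.0563 × 1930) = 36.95 m, so C_max = 32.5/(0.30 × 249 × 36.95) = 0.0118 kg/m³.

0.0118 kg/m³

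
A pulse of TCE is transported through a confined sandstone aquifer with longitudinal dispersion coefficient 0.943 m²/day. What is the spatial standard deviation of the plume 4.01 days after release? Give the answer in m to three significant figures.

Dispersive spreading gives a Gaussian with σ² = 2Dt; advection only shifts the center.
σ = √(2 × 0.943 × 4.01) = 2.75 m.

2.75 m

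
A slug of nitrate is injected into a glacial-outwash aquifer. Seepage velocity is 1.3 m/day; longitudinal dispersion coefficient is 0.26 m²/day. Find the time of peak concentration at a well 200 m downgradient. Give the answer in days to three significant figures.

154 days

For the 1D instantaneous-source solution, setting ∂C/∂t = 0 at fixed x gives v²t² + 2Dt − x² = 0, so t = (√(D² + v²x²) − D)/v².
√(D² + v²x²) = √(0.26² + 1.3² × 200²) = 260.0; v² = 1.69.
t = (260.0 − 0.26)/1.69 = 154 days (vs. the pure-advection estimate x/v = 154 d).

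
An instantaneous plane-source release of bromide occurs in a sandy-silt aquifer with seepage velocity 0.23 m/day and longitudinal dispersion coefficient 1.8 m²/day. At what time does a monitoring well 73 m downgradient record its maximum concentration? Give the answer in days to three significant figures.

285 days

For the 1D instantaneous-source solution, setting ∂C/∂t = 0 at fixed x gives v²t² + 2Dt − x² = 0, so t = (√(D² + v²x²) − D)/v².
√(D² + v²x²) = √(1.8² + 0.23² × 73²) = 16.89; v² = 0.0529.
t = (16.89 − 1.8)/0.0529 = 285 days (vs. the pure-advection estimate x/v = 317 d).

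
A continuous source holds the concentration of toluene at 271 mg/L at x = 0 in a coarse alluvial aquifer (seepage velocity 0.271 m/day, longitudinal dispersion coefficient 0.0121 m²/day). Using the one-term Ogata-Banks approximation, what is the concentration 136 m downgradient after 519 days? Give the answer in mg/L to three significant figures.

For a continuous step input, C/C₀ ≈ ½·erfc((x−vt)/(2√(Dt))).
vt = 0.271 × 519 = 140.649 m and 2√(Dt) = 2√(0.0121 × 519) = 5.012 m.
Argument (x−vt)/(2√(Dt)) = (136 − 140.649)/5.012 = -0.9276; ½·erfc(-0.9276) = 0.9052.
C = 271 × 0.9052 = 245 mg/L.

245 mg/L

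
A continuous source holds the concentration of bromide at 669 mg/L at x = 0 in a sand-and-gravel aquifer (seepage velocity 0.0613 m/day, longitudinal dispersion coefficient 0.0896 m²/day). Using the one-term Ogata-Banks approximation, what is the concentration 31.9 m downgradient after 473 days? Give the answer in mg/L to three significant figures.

252 mg/L

For a continuous step input, C/C₀ ≈ ½·erfc((x−vt)/(2√(Dt))).
vt = 0.0613 × 473 = 28.9949 m and 2√(Dt) = 2√(0.0896 × 473) = 13.02 m.
Argument (x−vt)/(2√(Dt)) = (31.9 − 28.9949)/13.02 = 0.2231; ½·erfc(0.2231) = 0.3762.
C = 669 × 0.3762 = 252 mg/L.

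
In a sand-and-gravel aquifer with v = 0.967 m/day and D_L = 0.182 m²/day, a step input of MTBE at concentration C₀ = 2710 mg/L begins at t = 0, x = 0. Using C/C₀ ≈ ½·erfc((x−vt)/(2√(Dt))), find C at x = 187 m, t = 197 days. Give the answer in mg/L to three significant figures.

1790 mg/L

For a continuous step input, C/C₀ ≈ ½·erfc((x−vt)/(2√(Dt))).
vt = 0.967 × 197 = 190.499 m and 2√(Dt) = 2√(0.182 × 197) = 11.98 m.
Argument (x−vt)/(2√(Dt)) = (187 − 190.499)/11.98 = -0.2921; ½·erfc(-0.2921) = 0.6602.
C = 2710 × 0.6602 = 1790 mg/L.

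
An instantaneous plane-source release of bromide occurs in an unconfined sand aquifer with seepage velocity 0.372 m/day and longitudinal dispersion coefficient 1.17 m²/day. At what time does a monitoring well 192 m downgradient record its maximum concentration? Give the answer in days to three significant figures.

For the 1D instantaneous-source solution, setting ∂C/∂t = 0 at fixed x gives v²t² + 2Dt − x² = 0, so t = (√(D² + v²x²) − D)/v².
√(D² + v²x²) = √(1.17² + 0.372² × 192²) = 71.43; v² = 0.138384.
t = (71.43 − 1.17)/0.138384 = 508 days (vs. the pure-advection estimate x/v = 516 d).

508 days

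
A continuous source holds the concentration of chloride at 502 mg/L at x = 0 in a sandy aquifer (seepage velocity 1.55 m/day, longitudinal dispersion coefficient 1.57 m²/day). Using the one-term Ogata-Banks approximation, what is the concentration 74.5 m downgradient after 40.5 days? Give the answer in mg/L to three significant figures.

74.9 mg/L

For a continuous step input, C/C₀ ≈ ½·erfc((x−vt)/(2√(Dt))).
vt = 1.55 × 40.5 = 62.775 m and 2√(Dt) = 2√(1.57 × 40.5) = 15.95 m.
Argument (x−vt)/(2√(Dt)) = (74.5 − 62.775)/15.95 = 0.7351; ½·erfc(0.7351) = 0.1493.
C = 502 × 0.1493 = 74.9 mg/L.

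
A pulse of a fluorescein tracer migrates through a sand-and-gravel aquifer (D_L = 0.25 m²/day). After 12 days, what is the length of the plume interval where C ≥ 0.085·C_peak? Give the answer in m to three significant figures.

10.9 m

The plume is Gaussian with σ = √(2Dt) = √(2 × 0.25 × 12) = 2.449 m.
C/C_peak = exp(−Δx²/(2σ²)) = 0.085 ⇒ Δx = σ·√(−2 ln 0.085) = 2.449 × 2.220 = 5.437 m.
Width = 2Δx = 10.9 m.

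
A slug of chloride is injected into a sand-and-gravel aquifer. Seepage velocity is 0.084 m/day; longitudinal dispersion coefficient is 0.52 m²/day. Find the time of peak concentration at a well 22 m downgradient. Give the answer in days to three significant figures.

For the 1D instantaneous-source solution, setting ∂C/∂t = 0 at fixed x gives v²t² + 2Dt − x² = 0, so t = (√(D² + v²x²) − D)/v².
√(D² + v²x²) = √(0.52² + 0.084² × 22²) = 1.920; v² = 0.007056.
t = (1.920 − 0.52)/0.007056 = 198 days (vs. the pure-advection estimate x/v = 262 d).

198 days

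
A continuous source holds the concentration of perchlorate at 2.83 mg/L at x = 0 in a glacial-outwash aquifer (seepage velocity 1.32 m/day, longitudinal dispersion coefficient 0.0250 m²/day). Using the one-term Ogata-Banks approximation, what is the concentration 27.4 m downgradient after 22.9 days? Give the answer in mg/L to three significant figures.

For a continuous step input, C/C₀ ≈ ½·erfc((x−vt)/(2√(Dt))).
vt = 1.32 × 22.9 = 30.228 m and 2√(Dt) = 2√(0.0250 × 22.9) = 1.513 m.
Argument (x−vt)/(2√(Dt)) = (27.4 − 30.228)/1.513 = -1.869; ½·erfc(-1.869) = 0.9959.
C = 2.83 × 0.9959 = 2.82 mg/L.

2.82 mg/L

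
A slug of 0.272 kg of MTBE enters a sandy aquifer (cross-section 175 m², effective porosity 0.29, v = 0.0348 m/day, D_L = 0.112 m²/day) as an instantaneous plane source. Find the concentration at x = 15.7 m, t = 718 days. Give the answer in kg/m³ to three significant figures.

0.000129 kg/m³

For an instantaneous plane source, C(x,t) = M/(n_e·A·√(4πDt)) · exp(−(x−vt)²/(4Dt)), with n_e·A the pore (flow) area.
Plume center vt = 0.0348 × 718 = 24.9864 m, so the well at 15.7 m is 9.2864 m upgradient of the peak.
√(4πDt) = 31.79 m, giving peak height M/(n_e·A·√(4πDt)) = 0.272/(0.29 × 175 × 31.79) = 0.0001686 kg/m³.
(x−vt)²/(4Dt) = (-9.2864)²/(4 × 0.112 × 718) = 0.2681; exp(−0.2681) = 0.7648.
C = 0.0001686 × 0.7648 = 0.000129 kg/m³.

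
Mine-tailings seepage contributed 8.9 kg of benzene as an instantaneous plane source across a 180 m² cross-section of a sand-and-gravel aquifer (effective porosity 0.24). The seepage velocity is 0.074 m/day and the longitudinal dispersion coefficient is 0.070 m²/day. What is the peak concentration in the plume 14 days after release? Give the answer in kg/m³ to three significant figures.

The peak of an instantaneous 1D plume sits at x = vt; there the Gaussian factor is 1 and C_max = M/(n_e·A·√(4πDt)), where n_e·A is the pore area the mass is dissolved in.
√(4πDt) = √(4π × 0.070 × 14) = 3.509 m, so C_max = 8.9/(0.24 × 180 × 3.509) = 0.0587 kg/m³.

0.0587 kg/m³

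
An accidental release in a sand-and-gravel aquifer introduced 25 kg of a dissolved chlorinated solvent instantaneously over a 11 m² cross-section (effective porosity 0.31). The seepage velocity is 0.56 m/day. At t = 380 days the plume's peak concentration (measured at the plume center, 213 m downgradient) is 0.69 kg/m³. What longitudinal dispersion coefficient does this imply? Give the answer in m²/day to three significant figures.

0.0236 m²/day

At the plume center C_max = M/(n_e·A·√(4πDt)), so D = M²/(4πt·(n_e·A·C_max)²).
n_e·A·C_max = 0.31 × 11 × 0.69 = 2.353 kg/m.
D = 25²/(4π × 380 × 2.353²) = 0.0236 m²/day.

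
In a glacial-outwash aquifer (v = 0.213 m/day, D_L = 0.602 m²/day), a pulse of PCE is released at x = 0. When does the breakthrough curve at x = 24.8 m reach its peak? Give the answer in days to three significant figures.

For the 1D instantaneous-source solution, setting ∂C/∂t = 0 at fixed x gives v²t² + 2Dt − x² = 0, so t = (√(D² + v²x²) − D)/v².
√(D² + v²x²) = √(0.602² + 0.213² × 24.8²) = 5.317; v² = 0.045369.
t = (5.317 − 0.602)/0.045369 = 104 days (vs. the pure-advection estimate x/v = 116 d).

104 days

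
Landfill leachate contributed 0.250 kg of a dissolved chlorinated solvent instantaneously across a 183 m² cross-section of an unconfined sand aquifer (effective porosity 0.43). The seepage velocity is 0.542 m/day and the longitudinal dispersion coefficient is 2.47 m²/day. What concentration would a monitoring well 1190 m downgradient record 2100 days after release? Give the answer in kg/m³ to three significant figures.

1.09e-05 kg/m³

For an instantaneous plane source, C(x,t) = M/(n_e·A·√(4πDt)) · exp(−(x−vt)²/(4Dt)), with n_e·A the pore (flow) area.
Plume center vt = 0.542 × 2100 = 1138.2 m, so the well at 1190 m is 51.8 m downgradient of the peak.
√(4πDt) = 255.3 m, giving peak height M/(n_e·A·√(4πDt)) = 0.250/(0.43 × 183 × 255.3) = 1.244e-05 kg/m³.
(x−vt)²/(4Dt) = (51.8)²/(4 × 2.47 × 2100) = 0.1293; exp(−0.1293) = 0.8787.
C = 1.244e-05 × 0.8787 = 1.09e-05 kg/m³.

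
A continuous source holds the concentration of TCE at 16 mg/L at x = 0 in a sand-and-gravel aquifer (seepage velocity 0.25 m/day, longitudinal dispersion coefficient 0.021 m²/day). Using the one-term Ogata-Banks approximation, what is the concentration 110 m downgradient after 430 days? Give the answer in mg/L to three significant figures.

4.45 mg/L

For a continuous step input, C/C₀ ≈ ½·erfc((x−vt)/(2√(Dt))).
vt = 0.25 × 430 = 107.5 m and 2√(Dt) = 2√(0.021 × 430) = 6.010 m.
Argument (x−vt)/(2√(Dt)) = (110 − 107.5)/6.010 = 0.4160; ½·erfc(0.4160) = 0.2782.
C = 16 × 0.2782 = 4.45 mg/L.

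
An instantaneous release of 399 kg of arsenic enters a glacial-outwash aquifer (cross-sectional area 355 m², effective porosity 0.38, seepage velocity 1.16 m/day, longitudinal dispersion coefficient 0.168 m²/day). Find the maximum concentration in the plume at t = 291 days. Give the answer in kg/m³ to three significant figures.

The peak of an instantaneous 1D plume sits at x = vt; there the Gaussian factor is 1 and C_max = M/(n_e·A·√(4πDt)), where n_e·A is the pore area the mass is dissolved in.
√(4πDt) = √(4π × 0.168 × 291) = 24.79 m, so C_max = 399/(0.38 × 355 × 24.79) = 0.119 kg/m³.

0.119 kg/m³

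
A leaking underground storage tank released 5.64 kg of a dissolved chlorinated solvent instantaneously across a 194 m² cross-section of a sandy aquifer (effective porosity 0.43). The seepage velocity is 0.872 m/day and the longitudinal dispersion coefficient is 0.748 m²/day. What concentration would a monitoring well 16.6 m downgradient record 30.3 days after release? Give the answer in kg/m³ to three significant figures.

For an instantaneous plane source, C(x,t) = M/(n_e·A·√(4πDt)) · exp(−(x−vt)²/(4Dt)), with n_e·A the pore (flow) area.
Plume center vt = 0.872 × 30.3 = 26.4216 m, so the well at 16.6 m is 9.8216 m upgradient of the peak.
√(4πDt) = 16.88 m, giving peak height M/(n_e·A·√(4πDt)) = 5.64/(0.43 × 194 × 16.88) = 0.004005 kg/m³.
(x−vt)²/(4Dt) = (-9.8216)²/(4 × 0.748 × 30.3) = 1.064; exp(−1.064) = 0.3451.
C = 0.004005 × 0.3451 = 0.00138 kg/m³.

0.00138 kg/m³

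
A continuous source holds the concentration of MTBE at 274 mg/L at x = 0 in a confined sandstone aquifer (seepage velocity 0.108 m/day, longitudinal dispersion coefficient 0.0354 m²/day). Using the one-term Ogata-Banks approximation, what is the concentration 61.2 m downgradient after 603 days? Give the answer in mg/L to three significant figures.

For a continuous step input, C/C₀ ≈ ½·erfc((x−vt)/(2√(Dt))).
vt = 0.108 × 603 = 65.124 m and 2√(Dt) = 2√(0.0354 × 603) = 9.240 m.
Argument (x−vt)/(2√(Dt)) = (61.2 − 65.124)/9.240 = -0.4247; ½·erfc(-0.4247) = 0.7260.
C = 274 × 0.7260 = 199 mg/L.

199 mg/L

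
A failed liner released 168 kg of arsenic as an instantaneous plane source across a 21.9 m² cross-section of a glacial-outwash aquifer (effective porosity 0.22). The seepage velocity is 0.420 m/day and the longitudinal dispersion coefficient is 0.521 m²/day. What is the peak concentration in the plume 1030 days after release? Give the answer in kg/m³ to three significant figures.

0.425 kg/m³

The peak of an instantaneous 1D plume sits at x = vt; there the Gaussian factor is 1 and C_max = M/(n_e·A·√(4πDt)), where n_e·A is the pore area the mass is dissolved in.
√(4πDt) = √(4π × 0.521 × 1030) = 82.12 m, so C_max = 168/(0.22 × 21.9 × 82.12) = 0.425 kg/m³.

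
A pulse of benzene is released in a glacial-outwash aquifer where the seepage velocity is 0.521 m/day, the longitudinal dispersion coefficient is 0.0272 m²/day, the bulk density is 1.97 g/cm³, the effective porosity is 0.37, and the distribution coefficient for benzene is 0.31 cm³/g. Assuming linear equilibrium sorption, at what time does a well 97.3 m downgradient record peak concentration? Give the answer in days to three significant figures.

495 days

Retardation factor R = 1 + ρ_b·K_d/n = 1 + 1.97 × 0.31/0.37 = 2.651.
Sorption retards both mechanisms: v_R = v/R = 0.1965 m/day, D_R = D/R = 0.01026 m²/day.
Peak time from v_R²t² + 2D_R t − x² = 0: t = (√(D_R² + v_R²x²) − D_R)/v_R².
√(D_R² + v_R²x²) = √(0.01026² + 0.1965² × 97.3²) = 19.12; v_R² = 0.03861.
t = (19.12 − 0.01026)/0.03861 = 495 days.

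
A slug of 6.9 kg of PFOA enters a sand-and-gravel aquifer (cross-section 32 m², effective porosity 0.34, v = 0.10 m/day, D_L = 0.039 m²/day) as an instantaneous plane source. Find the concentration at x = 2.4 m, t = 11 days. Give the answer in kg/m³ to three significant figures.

0.102 kg/m³

For an instantaneous plane source, C(x,t) = M/(n_e·A·√(4πDt)) · exp(−(x−vt)²/(4Dt)), with n_e·A the pore (flow) area.
Plume center vt = 0.10 × 11 = 1.1 m, so the well at 2.4 m is 1.3 m downgradient of the peak.
√(4πDt) = 2.322 m, giving peak height M/(n_e·A·√(4πDt)) = 6.9/(0.34 × 32 × 2.322) = 0.2731 kg/m³.
(x−vt)²/(4Dt) = (1.3)²/(4 × 0.039 × 11) = 0.9848; exp(−0.9848) = 0.3735.
C = 0.2731 × 0.3735 = 0.102 kg/m³.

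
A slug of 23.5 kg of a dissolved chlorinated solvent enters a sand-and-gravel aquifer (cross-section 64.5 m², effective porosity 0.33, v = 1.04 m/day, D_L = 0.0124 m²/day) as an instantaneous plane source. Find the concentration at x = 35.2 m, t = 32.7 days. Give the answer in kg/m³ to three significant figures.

For an instantaneous plane source, C(x,t) = M/(n_e·A·√(4πDt)) · exp(−(x−vt)²/(4Dt)), with n_e·A the pore (flow) area.
Plume center vt = 1.04 × 32.7 = 34.008 m, so the well at 35.2 m is 1.192 m downgradient of the peak.
√(4πDt) = 2.257 m, giving peak height M/(n_e·A·√(4πDt)) = 23.5/(0.33 × 64.5 × 2.257) = 0.4892 kg/m³.
(x−vt)²/(4Dt) = (1.192)²/(4 × 0.0124 × 32.7) = 0.8760; exp(−0.8760) = 0.4164.
C = 0.4892 × 0.4164 = 0.204 kg/m³.

0.204 kg/m³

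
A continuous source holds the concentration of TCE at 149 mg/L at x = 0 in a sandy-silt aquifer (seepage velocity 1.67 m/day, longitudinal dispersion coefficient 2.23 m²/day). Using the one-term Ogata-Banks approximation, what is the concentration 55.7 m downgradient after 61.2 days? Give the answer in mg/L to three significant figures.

For a continuous step input, C/C₀ ≈ ½·erfc((x−vt)/(2√(Dt))).
vt = 1.67 × 61.2 = 102.204 m and 2√(Dt) = 2√(2.23 × 61.2) = 23.36 m.
Argument (x−vt)/(2√(Dt)) = (55.7 − 102.204)/23.36 = -1.991; ½·erfc(-1.991) = 0.9976.
C = 149 × 0.9976 = 149 mg/L.

149 mg/L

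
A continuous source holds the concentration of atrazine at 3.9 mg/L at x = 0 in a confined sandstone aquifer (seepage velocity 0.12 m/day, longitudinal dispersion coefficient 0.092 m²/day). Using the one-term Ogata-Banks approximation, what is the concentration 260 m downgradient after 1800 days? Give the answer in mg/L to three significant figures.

0.0305 mg/L

For a continuous step input, C/C₀ ≈ ½·erfc((x−vt)/(2√(Dt))).
vt = 0.12 × 1800 = 216 m and 2√(Dt) = 2√(0.092 × 1800) = 25.74 m.
Argument (x−vt)/(2√(Dt)) = (260 − 216)/25.74 = 1.709; ½·erfc(1.709) = 0.007827.
C = 3.9 × 0.007827 = 0.0305 mg/L.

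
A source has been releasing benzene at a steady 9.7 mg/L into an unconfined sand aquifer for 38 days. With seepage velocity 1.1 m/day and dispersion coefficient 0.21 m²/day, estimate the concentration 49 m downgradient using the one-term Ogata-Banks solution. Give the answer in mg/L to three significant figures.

For a continuous step input, C/C₀ ≈ ½·erfc((x−vt)/(2√(Dt))).
vt = 1.1 × 38 = 41.8 m and 2√(Dt) = 2√(0.21 × 38) = 5.650 m.
Argument (x−vt)/(2√(Dt)) = (49 − 41.8)/5.650 = 1.274; ½·erfc(1.274) = 0.03580.
C = 9.7 × 0.03580 = 0.347 mg/L.

0.347 mg/L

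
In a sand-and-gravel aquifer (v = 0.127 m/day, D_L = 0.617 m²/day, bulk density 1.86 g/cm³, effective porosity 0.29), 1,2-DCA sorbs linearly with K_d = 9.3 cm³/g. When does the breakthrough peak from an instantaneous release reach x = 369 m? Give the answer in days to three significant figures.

Retardation factor R = 1 + ρ_b·K_d/n = 1 + 1.86 × 9.3/0.29 = 60.65.
Sorption retards both mechanisms: v_R = v/R = 0.002094 m/day, D_R = D/R = 0.01017 m²/day.
Peak time from v_R²t² + 2D_R t − x² = 0: t = (√(D_R² + v_R²x²) − D_R)/v_R².
√(D_R² + v_R²x²) = √(0.01017² + 0.002094² × 369²) = 0.7728; v_R² = 4.385e-06.
t = (0.7728 − 0.01017)/4.385e-06 = 174000 days.

174000 days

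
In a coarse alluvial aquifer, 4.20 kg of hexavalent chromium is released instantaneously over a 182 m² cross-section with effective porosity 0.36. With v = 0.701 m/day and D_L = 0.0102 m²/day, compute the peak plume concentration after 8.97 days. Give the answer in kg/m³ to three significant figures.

0.0598 kg/m³

The peak of an instantaneous 1D plume sits at x = vt; there the Gaussian factor is 1 and C_max = M/(n_e·A·√(4πDt)), where n_e·A is the pore area the mass is dissolved in.
√(4πDt) = √(4π × 0.0102 × 8.97) = 1.072 m, so C_max = 4.20/(0.36 × 182 × 1.072) = 0.0598 kg/m³.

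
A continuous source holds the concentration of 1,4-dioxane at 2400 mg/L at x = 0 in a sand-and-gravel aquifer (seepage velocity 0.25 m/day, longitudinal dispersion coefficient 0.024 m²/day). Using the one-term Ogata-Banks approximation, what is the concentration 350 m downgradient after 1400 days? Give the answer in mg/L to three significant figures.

1200 mg/L

For a continuous step input, C/C₀ ≈ ½·erfc((x−vt)/(2√(Dt))).
vt = 0.25 × 1400 = 350 m and 2√(Dt) = 2√(0.024 × 1400) = 11.59 m.
Argument (x−vt)/(2√(Dt)) = (350 − 350)/11.59 = 0; ½·erfc(0) = 0.5000.
C = 2400 × 0.5000 = 1200 mg/L.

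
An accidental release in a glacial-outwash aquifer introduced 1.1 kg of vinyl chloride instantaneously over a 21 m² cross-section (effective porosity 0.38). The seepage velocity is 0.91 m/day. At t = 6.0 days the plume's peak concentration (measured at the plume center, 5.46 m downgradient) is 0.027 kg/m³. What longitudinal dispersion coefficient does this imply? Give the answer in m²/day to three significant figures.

At the plume center C_max = M/(n_e·A·√(4πDt)), so D = M²/(4πt·(n_e·A·C_max)²).
n_e·A·C_max = 0.38 × 21 × 0.027 = 0.2155 kg/m.
D = 1.1²/(4π × 6.0 × 0.2155²) = 0.346 m²/day.

0.346 m²/day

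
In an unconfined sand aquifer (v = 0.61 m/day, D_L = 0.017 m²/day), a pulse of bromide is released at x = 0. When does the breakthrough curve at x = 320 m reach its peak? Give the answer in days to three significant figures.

525 days

For the 1D instantaneous-source solution, setting ∂C/∂t = 0 at fixed x gives v²t² + 2Dt − x² = 0, so t = (√(D² + v²x²) − D)/v².
√(D² + v²x²) = √(0.017² + 0.61² × 320²) = 195.2; v² = 0.3721.
t = (195.2 − 0.017)/0.3721 = 525 days (vs. the pure-advection estimate x/v = 525 d).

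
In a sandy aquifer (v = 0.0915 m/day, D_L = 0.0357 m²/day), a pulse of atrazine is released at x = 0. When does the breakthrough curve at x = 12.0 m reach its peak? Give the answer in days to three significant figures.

127 days

For the 1D instantaneous-source solution, setting ∂C/∂t = 0 at fixed x gives v²t² + 2Dt − x² = 0, so t = (√(D² + v²x²) − D)/v².
√(D² + v²x²) = √(0.0357² + 0.0915² × 12.0²) = 1.099; v² = 0.00837225.
t = (1.099 − 0.0357)/0.00837225 = 127 days (vs. the pure-advection estimate x/v = 131 d).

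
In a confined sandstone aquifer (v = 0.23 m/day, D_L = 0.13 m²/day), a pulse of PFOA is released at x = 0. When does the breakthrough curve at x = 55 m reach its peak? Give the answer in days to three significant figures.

For the 1D instantaneous-source solution, setting ∂C/∂t = 0 at fixed x gives v²t² + 2Dt − x² = 0, so t = (√(D² + v²x²) − D)/v².
√(D² + v²x²) = √(0.13² + 0.23² × 55²) = 12.65; v² = 0.0529.
t = (12.65 − 0.13)/0.0529 = 237 days (vs. the pure-advection estimate x/v = 239 d).

237 days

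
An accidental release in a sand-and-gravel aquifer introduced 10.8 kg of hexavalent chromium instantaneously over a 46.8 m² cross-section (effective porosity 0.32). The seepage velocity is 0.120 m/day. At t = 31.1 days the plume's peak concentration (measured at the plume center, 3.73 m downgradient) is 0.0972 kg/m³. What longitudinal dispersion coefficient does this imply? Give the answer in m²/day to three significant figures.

0.141 m²/day

At the plume center C_max = M/(n_e·A·√(4πDt)), so D = M²/(4πt·(n_e·A·C_max)²).
n_e·A·C_max = 0.32 × 46.8 × 0.0972 = 1.456 kg/m.
D = 10.8²/(4π × 31.1 × 1.456²) = 0.141 m²/day.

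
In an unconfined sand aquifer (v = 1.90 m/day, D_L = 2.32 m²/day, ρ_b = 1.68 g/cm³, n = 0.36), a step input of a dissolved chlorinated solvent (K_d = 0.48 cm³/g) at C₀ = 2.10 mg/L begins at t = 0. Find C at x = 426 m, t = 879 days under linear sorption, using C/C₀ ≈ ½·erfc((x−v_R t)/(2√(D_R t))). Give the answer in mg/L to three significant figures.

2.09 mg/L

Retardation factor R = 1 + ρ_b·K_d/n = 1 + 1.68 × 0.48/0.36 = 3.240.
Sorption retards both mechanisms: v_R = v/R = 0.5864 m/day, D_R = D/R = 0.7160 m²/day.
v_R·t = 0.5864 × 879 = 515.4456 m; 2√(D_R t) = 50.17 m; argument = (426 − 515.4456)/50.17 = -1.783.
C = C₀ × ½·erfc(-1.783) = 2.10 × 0.9942 = 2.09 mg/L.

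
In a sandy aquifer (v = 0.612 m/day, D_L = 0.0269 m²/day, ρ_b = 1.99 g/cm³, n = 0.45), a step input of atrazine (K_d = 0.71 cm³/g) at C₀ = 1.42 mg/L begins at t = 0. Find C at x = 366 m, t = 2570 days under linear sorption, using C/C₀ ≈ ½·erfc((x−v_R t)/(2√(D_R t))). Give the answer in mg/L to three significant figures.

1.41 mg/L

Retardation factor R = 1 + ρ_b·K_d/n = 1 + 1.99 × 0.71/0.45 = 4.140.
Sorption retards both mechanisms: v_R = v/R = 0.1478 m/day, D_R = D/R = 0.006498 m²/day.
v_R·t = 0.1478 × 2570 = 379.846 m; 2√(D_R t) = 8.173 m; argument = (366 − 379.846)/8.173 = -1.694.
C = C₀ × ½·erfc(-1.694) = 1.42 × 0.9917 = 1.41 mg/L.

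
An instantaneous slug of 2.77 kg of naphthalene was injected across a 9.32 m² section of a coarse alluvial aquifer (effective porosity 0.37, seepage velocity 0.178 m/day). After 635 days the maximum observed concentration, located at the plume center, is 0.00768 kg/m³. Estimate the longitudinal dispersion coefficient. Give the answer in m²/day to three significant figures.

1.37 m²/day

At the plume center C_max = M/(n_e·A·√(4πDt)), so D = M²/(4πt·(n_e·A·C_max)²).
n_e·A·C_max = 0.37 × 9.32 × 0.00768 = 0.02648 kg/m.
D = 2.77²/(4π × 635 × 0.02648²) = 1.37 m²/day.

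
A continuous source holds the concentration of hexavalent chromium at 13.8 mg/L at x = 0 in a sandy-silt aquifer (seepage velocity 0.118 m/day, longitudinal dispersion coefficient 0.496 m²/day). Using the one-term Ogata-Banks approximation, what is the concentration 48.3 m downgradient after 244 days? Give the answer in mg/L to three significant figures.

For a continuous step input, C/C₀ ≈ ½·erfc((x−vt)/(2√(Dt))).
vt = 0.118 × 244 = 28.792 m and 2√(Dt) = 2√(0.496 × 244) = 22.00 m.
Argument (x−vt)/(2√(Dt)) = (48.3 − 28.792)/22.00 = 0.8867; ½·erfc(0.8867) = 0.1049.
C = 13.8 × 0.1049 = 1.45 mg/L.

1.45 mg/L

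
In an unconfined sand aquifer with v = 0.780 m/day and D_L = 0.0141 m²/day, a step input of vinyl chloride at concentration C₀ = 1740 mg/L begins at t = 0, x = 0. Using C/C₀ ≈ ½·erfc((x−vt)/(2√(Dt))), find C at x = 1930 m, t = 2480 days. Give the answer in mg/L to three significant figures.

1220 mg/L

For a continuous step input, C/C₀ ≈ ½·erfc((x−vt)/(2√(Dt))).
vt = 0.780 × 2480 = 1934.4 m and 2√(Dt) = 2√(0.0141 × 2480) = 11.83 m.
Argument (x−vt)/(2√(Dt)) = (1930 − 1934.4)/11.83 = -0.3719; ½·erfc(-0.3719) = 0.7005.
C = 1740 × 0.7005 = 1220 mg/L.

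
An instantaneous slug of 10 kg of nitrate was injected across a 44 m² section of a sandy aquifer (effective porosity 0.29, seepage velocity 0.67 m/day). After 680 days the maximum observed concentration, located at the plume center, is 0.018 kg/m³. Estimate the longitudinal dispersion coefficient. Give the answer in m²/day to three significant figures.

0.222 m²/day

At the plume center C_max = M/(n_e·A·√(4πDt)), so D = M²/(4πt·(n_e·A·C_max)²).
n_e·A·C_max = 0.29 × 44 × 0.018 = 0.2297 kg/m.
D = 10²/(4π × 680 × 0.2297²) = 0.222 m²/day.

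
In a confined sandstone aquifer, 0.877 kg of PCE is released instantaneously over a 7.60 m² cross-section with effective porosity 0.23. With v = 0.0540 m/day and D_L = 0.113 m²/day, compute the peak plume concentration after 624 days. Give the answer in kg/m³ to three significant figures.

The peak of an instantaneous 1D plume sits at x = vt; there the Gaussian factor is 1 and C_max = M/(n_e·A·√(4πDt)), where n_e·A is the pore area the mass is dissolved in.
√(4πDt) = √(4π × 0.113 × 624) = 29.77 m, so C_max = 0.877/(0.23 × 7.60 × 29.77) = 0.0169 kg/m³.

0.0169 kg/m³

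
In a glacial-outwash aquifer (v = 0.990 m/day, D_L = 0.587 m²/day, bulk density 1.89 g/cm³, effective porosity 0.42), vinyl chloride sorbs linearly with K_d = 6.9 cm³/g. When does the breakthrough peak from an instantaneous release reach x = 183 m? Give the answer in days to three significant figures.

Retardation factor R = 1 + ρ_b·K_d/n = 1 + 1.89 × 6.9/0.42 = 32.05.
Sorption retards both mechanisms: v_R = v/R = 0.03089 m/day, D_R = D/R = 0.01832 m²/day.
Peak time from v_R²t² + 2D_R t − x² = 0: t = (√(D_R² + v_R²x²) − D_R)/v_R².
√(D_R² + v_R²x²) = √(0.01832² + 0.03089² × 183²) = 5.653; v_R² = 0.0009542.
t = (5.653 − 0.01832)/0.0009542 = 5910 days.

5910 days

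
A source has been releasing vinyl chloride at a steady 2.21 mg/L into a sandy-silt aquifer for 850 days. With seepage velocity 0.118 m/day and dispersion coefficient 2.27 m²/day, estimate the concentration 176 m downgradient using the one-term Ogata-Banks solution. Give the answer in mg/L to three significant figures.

For a continuous step input, C/C₀ ≈ ½·erfc((x−vt)/(2√(Dt))).
vt = 0.118 × 850 = 100.3 m and 2√(Dt) = 2√(2.27 × 850) = 87.85 m.
Argument (x−vt)/(2√(Dt)) = (176 − 100.3)/87.85 = 0.8617; ½·erfc(0.8617) = 0.1115.
C = 2.21 × 0.1115 = 0.246 mg/L.

0.246 mg/L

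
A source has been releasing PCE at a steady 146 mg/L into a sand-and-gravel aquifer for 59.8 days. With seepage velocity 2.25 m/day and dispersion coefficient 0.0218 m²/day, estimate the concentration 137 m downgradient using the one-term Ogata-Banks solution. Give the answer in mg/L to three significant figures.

9.43 mg/L

For a continuous step input, C/C₀ ≈ ½·erfc((x−vt)/(2√(Dt))).
vt = 2.25 × 59.8 = 134.55 m and 2√(Dt) = 2√(0.0218 × 59.8) = 2.284 m.
Argument (x−vt)/(2√(Dt)) = (137 − 134.55)/2.284 = 1.073; ½·erfc(1.073) = 0.06458.
C = 146 × 0.06458 = 9.43 mg/L.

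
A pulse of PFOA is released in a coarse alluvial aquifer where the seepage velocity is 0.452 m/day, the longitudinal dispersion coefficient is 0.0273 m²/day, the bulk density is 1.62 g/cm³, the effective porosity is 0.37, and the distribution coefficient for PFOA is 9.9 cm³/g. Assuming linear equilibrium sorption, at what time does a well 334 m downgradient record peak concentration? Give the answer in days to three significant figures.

Retardation factor R = 1 + ρ_b·K_d/n = 1 + 1.62 × 9.9/0.37 = 44.35.
Sorption retards both mechanisms: v_R = v/R = 0.01019 m/day, D_R = D/R = 0.0006156 m²/day.
Peak time from v_R²t² + 2D_R t − x² = 0: t = (√(D_R² + v_R²x²) − D_R)/v_R².
√(D_R² + v_R²x²) = √(0.0006156² + 0.01019² × 334²) = 3.403; v_R² = 0.0001038.
t = (3.403 − 0.0006156)/0.0001038 = 32800 days.

32800 days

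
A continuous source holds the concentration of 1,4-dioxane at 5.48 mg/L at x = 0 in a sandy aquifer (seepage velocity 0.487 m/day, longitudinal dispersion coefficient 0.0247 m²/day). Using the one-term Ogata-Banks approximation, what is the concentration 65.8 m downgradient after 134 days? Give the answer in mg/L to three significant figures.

2.28 mg/L

For a continuous step input, C/C₀ ≈ ½·erfc((x−vt)/(2√(Dt))).
vt = 0.487 × 134 = 65.258 m and 2√(Dt) = 2√(0.0247 × 134) = 3.639 m.
Argument (x−vt)/(2√(Dt)) = (65.8 − 65.258)/3.639 = 0.1489; ½·erfc(0.1489) = 0.4166.
C = 5.48 × 0.4166 = 2.28 mg/L.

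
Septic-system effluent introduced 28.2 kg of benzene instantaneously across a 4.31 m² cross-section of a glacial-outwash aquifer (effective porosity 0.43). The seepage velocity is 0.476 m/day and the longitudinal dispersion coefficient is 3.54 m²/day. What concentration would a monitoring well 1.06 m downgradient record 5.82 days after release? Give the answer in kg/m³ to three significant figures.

0.913 kg/m³

For an instantaneous plane source, C(x,t) = M/(n_e·A·√(4πDt)) · exp(−(x−vt)²/(4Dt)), with n_e·A the pore (flow) area.
Plume center vt = 0.476 × 5.82 = 2.77032 m, so the well at 1.06 m is 1.71032 m upgradient of the peak.
√(4πDt) = 16.09 m, giving peak height M/(n_e·A·√(4πDt)) = 28.2/(0.43 × 4.31 × 16.09) = 0.9457 kg/m³.
(x−vt)²/(4Dt) = (-1.71032)²/(4 × 3.54 × 5.82) = 0.03550; exp(−0.03550) = 0.9651.
C = 0.9457 × 0.9651 = 0.913 kg/m³.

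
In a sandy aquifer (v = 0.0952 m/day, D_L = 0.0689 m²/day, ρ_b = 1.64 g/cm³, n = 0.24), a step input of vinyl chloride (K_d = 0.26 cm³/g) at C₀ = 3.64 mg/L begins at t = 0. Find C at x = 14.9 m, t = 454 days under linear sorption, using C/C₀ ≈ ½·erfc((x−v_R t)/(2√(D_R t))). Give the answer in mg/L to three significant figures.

2.02 mg/L

Retardation factor R = 1 + ρ_b·K_d/n = 1 + 1.64 × 0.26/0.24 = 2.777.
Sorption retards both mechanisms: v_R = v/R = 0.03428 m/day, D_R = D/R = 0.02481 m²/day.
v_R·t = 0.03428 × 454 = 15.56312 m; 2√(D_R t) = 6.712 m; argument = (14.9 − 15.56312)/6.712 = -0.09880.
C = C₀ × ½·erfc(-0.09880) = 3.64 × 0.5556 = 2.02 mg/L.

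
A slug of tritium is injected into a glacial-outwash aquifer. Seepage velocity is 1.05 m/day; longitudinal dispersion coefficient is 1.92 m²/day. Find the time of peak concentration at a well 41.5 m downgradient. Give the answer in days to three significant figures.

For the 1D instantaneous-source solution, setting ∂C/∂t = 0 at fixed x gives v²t² + 2Dt − x² = 0, so t = (√(D² + v²x²) − D)/v².
√(D² + v²x²) = √(1.92² + 1.05² × 41.5²) = 43.62; v² = 1.1025.
t = (43.62 − 1.92)/1.1025 = 37.8 days (vs. the pure-advection estimate x/v = 39.5 d).

37.8 days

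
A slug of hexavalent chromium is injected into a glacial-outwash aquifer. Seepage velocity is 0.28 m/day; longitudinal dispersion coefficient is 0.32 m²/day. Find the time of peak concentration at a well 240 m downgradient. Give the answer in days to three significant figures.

For the 1D instantaneous-source solution, setting ∂C/∂t = 0 at fixed x gives v²t² + 2Dt − x² = 0, so t = (√(D² + v²x²) − D)/v².
√(D² + v²x²) = √(0.32² + 0.28² × 240²) = 67.20; v² = 0.0784.
t = (67.20 − 0.32)/0.0784 = 853 days (vs. the pure-advection estimate x/v = 857 d).

853 days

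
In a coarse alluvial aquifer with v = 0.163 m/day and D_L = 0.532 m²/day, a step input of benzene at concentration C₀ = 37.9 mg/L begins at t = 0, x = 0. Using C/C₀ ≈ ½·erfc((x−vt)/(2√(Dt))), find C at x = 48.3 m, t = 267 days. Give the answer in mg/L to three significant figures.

14.7 mg/L

For a continuous step input, C/C₀ ≈ ½·erfc((x−vt)/(2√(Dt))).
vt = 0.163 × 267 = 43.521 m and 2√(Dt) = 2√(0.532 × 267) = 23.84 m.
Argument (x−vt)/(2√(Dt)) = (48.3 − 43.521)/23.84 = 0.2005; ½·erfc(0.2005) = 0.3884.
C = 37.9 × 0.3884 = 14.7 mg/L.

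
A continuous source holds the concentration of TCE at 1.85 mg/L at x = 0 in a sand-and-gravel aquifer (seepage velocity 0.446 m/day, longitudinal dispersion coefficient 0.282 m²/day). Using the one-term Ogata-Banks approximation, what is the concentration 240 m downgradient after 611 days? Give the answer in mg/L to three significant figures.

1.78 mg/L

For a continuous step input, C/C₀ ≈ ½·erfc((x−vt)/(2√(Dt))).
vt = 0.446 × 611 = 272.506 m and 2√(Dt) = 2√(0.282 × 611) = 26.25 m.
Argument (x−vt)/(2√(Dt)) = (240 − 272.506)/26.25 = -1.238; ½·erfc(-1.238) = 0.9600.
C = 1.85 × 0.9600 = 1.78 mg/L.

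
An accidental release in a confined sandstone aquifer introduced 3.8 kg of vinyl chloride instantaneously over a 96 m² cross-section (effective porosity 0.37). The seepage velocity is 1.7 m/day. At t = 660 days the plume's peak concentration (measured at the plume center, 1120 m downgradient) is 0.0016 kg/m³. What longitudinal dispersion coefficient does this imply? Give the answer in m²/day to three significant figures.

At the plume center C_max = M/(n_e·A·√(4πDt)), so D = M²/(4πt·(n_e·A·C_max)²).
n_e·A·C_max = 0.37 × 96 × 0.0016 = 0.05683 kg/m.
D = 3.8²/(4π × 660 × 0.05683²) = 0.539 m²/day.

0.539 m²/day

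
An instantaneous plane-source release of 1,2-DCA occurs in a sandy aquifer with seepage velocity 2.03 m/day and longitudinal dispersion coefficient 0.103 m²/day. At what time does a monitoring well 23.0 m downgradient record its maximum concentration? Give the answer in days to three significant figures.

For the 1D instantaneous-source solution, setting ∂C/∂t = 0 at fixed x gives v²t² + 2Dt − x² = 0, so t = (√(D² + v²x²) − D)/v².
√(D² + v²x²) = √(0.103² + 2.03² × 23.0²) = 46.69; v² = 4.1209.
t = (46.69 − 0.103)/4.1209 = 11.3 days (vs. the pure-advection estimate x/v = 11.3 d).

11.3 days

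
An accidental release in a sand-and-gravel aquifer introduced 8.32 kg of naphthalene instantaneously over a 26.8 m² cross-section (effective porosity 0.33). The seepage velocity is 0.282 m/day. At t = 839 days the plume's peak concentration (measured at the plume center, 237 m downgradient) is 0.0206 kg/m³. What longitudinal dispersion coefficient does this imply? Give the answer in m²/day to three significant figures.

At the plume center C_max = M/(n_e·A·√(4πDt)), so D = M²/(4πt·(n_e·A·C_max)²).
n_e·A·C_max = 0.33 × 26.8 × 0.0206 = 0.1822 kg/m.
D = 8.32²/(4π × 839 × 0.1822²) = 0.198 m²/day.

0.198 m²/day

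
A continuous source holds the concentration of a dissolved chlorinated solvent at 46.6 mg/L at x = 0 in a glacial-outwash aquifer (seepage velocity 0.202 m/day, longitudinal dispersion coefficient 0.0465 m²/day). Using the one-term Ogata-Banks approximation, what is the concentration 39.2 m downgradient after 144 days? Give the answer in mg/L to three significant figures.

0.133 mg/L

For a continuous step input, C/C₀ ≈ ½·erfc((x−vt)/(2√(Dt))).
vt = 0.202 × 144 = 29.088 m and 2√(Dt) = 2√(0.0465 × 144) = 5.175 m.
Argument (x−vt)/(2√(Dt)) = (39.2 − 29.088)/5.175 = 1.954; ½·erfc(1.954) = 0.002860.
C = 46.6 × 0.002860 = 0.133 mg/L.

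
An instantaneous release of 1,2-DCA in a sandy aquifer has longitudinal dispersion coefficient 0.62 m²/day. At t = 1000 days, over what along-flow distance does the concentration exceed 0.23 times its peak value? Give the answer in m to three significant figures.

The plume is Gaussian with σ = √(2Dt) = √(2 × 0.62 × 1000) = 35.21 m.
C/C_peak = exp(−Δx²/(2σ²)) = 0.23 ⇒ Δx = σ·√(−2 ln 0.23) = 35.21 × 1.714 = 60.35 m.
Width = 2Δx = 121 m.

121 m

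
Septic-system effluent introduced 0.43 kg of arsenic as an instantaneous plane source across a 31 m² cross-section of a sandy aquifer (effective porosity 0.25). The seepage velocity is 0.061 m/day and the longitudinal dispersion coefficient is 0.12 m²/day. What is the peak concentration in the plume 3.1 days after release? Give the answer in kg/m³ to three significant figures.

The peak of an instantaneous 1D plume sits at x = vt; there the Gaussian factor is 1 and C_max = M/(n_e·A·√(4πDt)), where n_e·A is the pore area the mass is dissolved in.
√(4πDt) = √(4π × 0.12 × 3.1) = 2.162 m, so C_max = 0.43/(0.25 × 31 × 2.162) = 0.0257 kg/m³.

0.0257 kg/m³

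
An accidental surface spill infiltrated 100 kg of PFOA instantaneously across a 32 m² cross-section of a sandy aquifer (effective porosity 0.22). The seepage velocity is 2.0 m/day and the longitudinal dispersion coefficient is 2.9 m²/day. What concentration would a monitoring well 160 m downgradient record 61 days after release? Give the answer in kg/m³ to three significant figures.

For an instantaneous plane source, C(x,t) = M/(n_e·A·√(4πDt)) · exp(−(x−vt)²/(4Dt)), with n_e·A the pore (flow) area.
Plume center vt = 2.0 × 61 = 122 m, so the well at 160 m is 38 m downgradient of the peak.
√(4πDt) = 47.15 m, giving peak height M/(n_e·A·√(4πDt)) = 100/(0.22 × 32 × 47.15) = 0.3013 kg/m³.
(x−vt)²/(4Dt) = (38)²/(4 × 2.9 × 61) = 2.041; exp(−2.041) = 0.1299.
C = 0.3013 × 0.1299 = 0.0391 kg/m³.

0.0391 kg/m³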